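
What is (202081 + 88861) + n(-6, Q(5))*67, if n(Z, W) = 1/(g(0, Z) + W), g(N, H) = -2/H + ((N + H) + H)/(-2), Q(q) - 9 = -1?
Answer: 12510707/43 ≈ 2.9095e+5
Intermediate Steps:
Q(q) = 8 (Q(q) = 9 - 1 = 8)
g(N, H) = -H - 2/H - N/2 (g(N, H) = -2/H + ((H + N) + H)*(-½) = -2/H + (N + 2*H)*(-½) = -2/H + (-H - N/2) = -H - 2/H - N/2)
n(Z, W) = 1/(W - Z - 2/Z) (n(Z, W) = 1/((-Z - 2/Z - ½*0) + W) = 1/((-Z - 2/Z + 0) + W) = 1/((-Z - 2/Z) + W) = 1/(W - Z - 2/Z))
(202081 + 88861) + n(-6, Q(5))*67 = (202081 + 88861) - 1*(-6)/(2 - 1*(-6)*(8 - 1*(-6)))*67 = 290942 - 1*(-6)/(2 - 1*(-6)*(8 + 6))*67 = 290942 - 1*(-6)/(2 - 1*(-6)*14)*67 = 290942 - 1*(-6)/(2 + 84)*67 = 290942 - 1*(-6)/86*67 = 290942 - 1*(-6)*1/86*67 = 290942 + (3/43)*67 = 290942 + 201/43 = 12510707/43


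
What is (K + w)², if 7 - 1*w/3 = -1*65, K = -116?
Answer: 10000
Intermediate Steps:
w = 216 (w = 21 - (-3)*65 = 21 - 3*(-65) = 21 + 195 = 216)
(K + w)² = (-116 + 216)² = 100² = 10000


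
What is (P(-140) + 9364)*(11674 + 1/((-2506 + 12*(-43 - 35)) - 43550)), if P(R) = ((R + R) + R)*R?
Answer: 9348430287887/11748 ≈ 7.9575e+8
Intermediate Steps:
P(R) = 3*R**2 (P(R) = (2*R + R)*R = (3*R)*R = 3*R**2)
(P(-140) + 9364)*(11674 + 1/((-2506 + 12*(-43 - 35)) - 43550)) = (3*(-140)**2 + 9364)*(11674 + 1/((-2506 + 12*(-43 - 35)) - 43550)) = (3*19600 + 9364)*(11674 + 1/((-2506 + 12*(-78)) - 43550)) = (58800 + 9364)*(11674 + 1/((-2506 - 936) - 43550)) = 68164*(11674 + 1/(-3442 - 43550)) = 68164*(11674 + 1/(-46992)) = 68164*(11674 - 1/46992) = 68164*(548584607/46992) = 9348430287887/11748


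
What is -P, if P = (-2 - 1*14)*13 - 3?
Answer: 211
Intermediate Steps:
P = -211 (P = (-2 - 14)*13 - 3 = -16*13 - 3 = -208 - 3 = -211)
-P = -1*(-211) = 211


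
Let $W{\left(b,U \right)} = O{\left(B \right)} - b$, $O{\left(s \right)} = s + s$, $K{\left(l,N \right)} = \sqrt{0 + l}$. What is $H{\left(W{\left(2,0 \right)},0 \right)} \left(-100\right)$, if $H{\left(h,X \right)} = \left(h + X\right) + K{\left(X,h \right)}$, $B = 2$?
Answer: $-200$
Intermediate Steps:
$K{\left(l,N \right)} = \sqrt{l}$
$O{\left(s \right)} = 2 s$
$W{\left(b,U \right)} = 4 - b$ ($W{\left(b,U \right)} = 2 \cdot 2 - b = 4 - b$)
$H{\left(h,X \right)} = X + h + \sqrt{X}$ ($H{\left(h,X \right)} = \left(h + X\right) + \sqrt{X} = \left(X + h\right) + \sqrt{X} = X + h + \sqrt{X}$)
$H{\left(W{\left(2,0 \right)},0 \right)} \left(-100\right) = \left(0 + \left(4 - 2\right) + \sqrt{0}\right) \left(-100\right) = \left(0 + \left(4 - 2\right) + 0\right) \left(-100\right) = \left(0 + 2 + 0\right) \left(-100\right) = 2 \left(-100\right) = -200$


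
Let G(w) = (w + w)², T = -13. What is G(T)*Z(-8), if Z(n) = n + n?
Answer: -10816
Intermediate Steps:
Z(n) = 2*n
G(w) = 4*w² (G(w) = (2*w)² = 4*w²)
G(T)*Z(-8) = (4*(-13)²)*(2*(-8)) = (4*169)*(-16) = 676*(-16) = -10816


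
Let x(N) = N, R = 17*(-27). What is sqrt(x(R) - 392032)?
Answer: I*sqrt(392491) ≈ 626.49*I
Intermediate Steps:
R = -459
sqrt(x(R) - 392032) = sqrt(-459 - 392032) = sqrt(-392491) = I*sqrt(392491)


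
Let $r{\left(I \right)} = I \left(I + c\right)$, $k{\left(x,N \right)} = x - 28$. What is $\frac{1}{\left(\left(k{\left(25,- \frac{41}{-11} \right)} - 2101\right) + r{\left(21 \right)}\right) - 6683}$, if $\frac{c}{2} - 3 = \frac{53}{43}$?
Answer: $- \frac{43}{351234} \approx -0.00012243$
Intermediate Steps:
$c = \frac{364}{43}$ ($c = 6 + 2 \cdot \frac{53}{43} = 6 + \frac{106}{43} = \frac{364}{43} \approx 8.4651$)
$k{\left(x,N \right)} = -28 + x$
$r{\left(I \right)} = I \left(\frac{364}{43} + I\right)$ ($r{\left(I \right)} = I \left(I + \frac{364}{43}\right) = I \left(\frac{364}{43} + I\right)$)
$\frac{1}{\left(\left(k{\left(25,- \frac{41}{-11} \right)} - 2101\right) + r{\left(21 \right)}\right) - 6683} = \frac{1}{\left(\left(\left(-28 + 25\right) - 2101\right) + \frac{1}{43} \cdot 21 \left(364 + 43 \cdot 21\right)\right) - 6683} = \frac{1}{\left(\left(-3 - 2101\right) + \frac{1}{43} \cdot 21 \left(364 + 903\right)\right) - 6683} = \frac{1}{\left(-2104 + \frac{1}{43} \cdot 21 \cdot 1267\right) - 6683} = \frac{1}{\left(-2104 + \frac{26607}{43}\right) - 6683} = \frac{1}{- \frac{63865}{43} - 6683} = \frac{1}{- \frac{351234}{43}} = - \frac{43}{351234}$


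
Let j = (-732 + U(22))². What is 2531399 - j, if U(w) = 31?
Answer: 2039998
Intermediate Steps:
j = 491401 (j = (-732 + 31)² = (-701)² = 491401)
2531399 - j = 2531399 - 1*491401 = 2531399 - 491401 = 2039998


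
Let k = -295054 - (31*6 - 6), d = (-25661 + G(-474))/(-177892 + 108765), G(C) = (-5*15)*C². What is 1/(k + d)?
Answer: -69127/20391764357 ≈ -3.3899e-6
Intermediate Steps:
G(C) = -75*C²
d = 16876361/69127 (d = (-25661 - 75*(-474)²)/(-177892 + 108765) = (-25661 - 75*224676)/(-69127) = (-25661 - 16850700)*(-1/69127) = -16876361*(-1/69127) = 16876361/69127 ≈ 244.14)
k = -295234 (k = -295054 - (186 - 6) = -295054 - 1*180 = -295054 - 180 = -295234)
1/(k + d) = 1/(-295234 + 16876361/69127) = 1/(-20391764357/69127) = -69127/20391764357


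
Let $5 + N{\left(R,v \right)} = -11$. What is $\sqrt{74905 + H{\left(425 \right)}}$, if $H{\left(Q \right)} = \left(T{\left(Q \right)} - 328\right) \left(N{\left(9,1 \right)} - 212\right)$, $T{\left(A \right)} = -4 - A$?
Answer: $\sqrt{247501} \approx 497.49$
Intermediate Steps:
$N{\left(R,v \right)} = -16$ ($N{\left(R,v \right)} = -5 - 11 = -16$)
$H{\left(Q \right)} = 75696 + 228 Q$ ($H{\left(Q \right)} = \left(\left(-4 - Q\right) - 328\right) \left(-16 - 212\right) = \left(-332 - Q\right) \left(-228\right) = 75696 + 228 Q$)
$\sqrt{74905 + H{\left(425 \right)}} = \sqrt{74905 + \left(75696 + 228 \cdot 425\right)} = \sqrt{74905 + \left(75696 + 96900\right)} = \sqrt{74905 + 172596} = \sqrt{247501}$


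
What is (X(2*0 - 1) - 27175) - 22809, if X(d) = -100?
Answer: -50084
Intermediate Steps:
(X(2*0 - 1) - 27175) - 22809 = (-100 - 27175) - 22809 = -27275 - 22809 = -50084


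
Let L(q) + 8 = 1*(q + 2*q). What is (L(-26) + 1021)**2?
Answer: 874225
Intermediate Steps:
L(q) = -8 + 3*q (L(q) = -8 + 1*(q + 2*q) = -8 + 1*(3*q) = -8 + 3*q)
(L(-26) + 1021)**2 = ((-8 + 3*(-26)) + 1021)**2 = ((-8 - 78) + 1021)**2 = (-86 + 1021)**2 = 935**2 = 874225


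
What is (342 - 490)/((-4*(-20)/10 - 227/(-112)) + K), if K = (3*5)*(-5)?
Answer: 16576/7277 ≈ 2.2779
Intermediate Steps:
K = -75 (K = 15*(-5) = -75)
(342 - 490)/((-4*(-20)/10 - 227/(-112)) + K) = (342 - 490)/((-4*(-20)/10 - 227/(-112)) - 75) = -148/((80*(⅒) - 227*(-1/112)) - 75) = -148/((8 + 227/112) - 75) = -148/(1123/112 - 75) = -148/(-7277/112) = -148*(-112/7277) = 16576/7277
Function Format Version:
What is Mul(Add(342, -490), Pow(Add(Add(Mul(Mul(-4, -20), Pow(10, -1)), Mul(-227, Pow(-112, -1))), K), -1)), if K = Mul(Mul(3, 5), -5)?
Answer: Rational(16576, 7277) ≈ 2.2779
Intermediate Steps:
K = -75 (K = Mul(15, -5) = -75)
Mul(Add(342, -490), Pow(Add(Add(Mul(Mul(-4, -20), Pow(10, -1)), Mul(-227, Pow(-112, -1))), K), -1)) = Mul(Add(342, -490), Pow(Add(Add(Mul(Mul(-4, -20), Pow(10, -1)), Mul(-227, Pow(-112, -1))), -75), -1)) = Mul(-148, Pow(Add(Add(Mul(80, Rational(1, 10)), Mul(-227, Rational(-1, 112))), -75), -1)) = Mul(-148, Pow(Add(Add(8, Rational(227, 112)), -75), -1)) = Mul(-148, Pow(Add(Rational(1123, 112), -75), -1)) = Mul(-148, Pow(Rational(-7277, 112), -1)) = Mul(-148, Rational(-112, 7277)) = Rational(16576, 7277)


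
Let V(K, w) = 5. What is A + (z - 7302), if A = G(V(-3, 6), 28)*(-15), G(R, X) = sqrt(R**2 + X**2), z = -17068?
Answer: -24370 - 15*sqrt(809) ≈ -24797.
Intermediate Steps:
A = -15*sqrt(809) (A = sqrt(5**2 + 28**2)*(-15) = sqrt(25 + 784)*(-15) = sqrt(809)*(-15) = -15*sqrt(809) ≈ -426.64)
A + (z - 7302) = -15*sqrt(809) + (-17068 - 7302) = -15*sqrt(809) - 24370 = -24370 - 15*sqrt(809)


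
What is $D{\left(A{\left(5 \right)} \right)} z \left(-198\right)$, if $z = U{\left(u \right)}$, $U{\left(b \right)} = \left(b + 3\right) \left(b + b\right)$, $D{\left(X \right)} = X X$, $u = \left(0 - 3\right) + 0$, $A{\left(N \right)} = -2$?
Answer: $0$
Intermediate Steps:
$u = -3$ ($u = -3 + 0 = -3$)
$D{\left(X \right)} = X^{2}$
$U{\left(b \right)} = 2 b \left(3 + b\right)$ ($U{\left(b \right)} = \left(3 + b\right) 2 b = 2 b \left(3 + b\right)$)
$z = 0$ ($z = 2 \left(-3\right) \left(3 - 3\right) = 2 \left(-3\right) 0 = 0$)
$D{\left(A{\left(5 \right)} \right)} z \left(-198\right) = \left(-2\right)^{2} \cdot 0 \left(-198\right) = 4 \cdot 0 \left(-198\right) = 0 \left(-198\right) = 0$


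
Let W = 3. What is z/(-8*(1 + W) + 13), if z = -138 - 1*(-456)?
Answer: -318/19 ≈ -16.737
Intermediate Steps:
z = 318 (z = -138 + 456 = 318)
z/(-8*(1 + W) + 13) = 318/(-8*(1 + 3) + 13) = 318/(-8*4 + 13) = 318/(-32 + 13) = 318/(-19) = 318*(-1/19) = -318/19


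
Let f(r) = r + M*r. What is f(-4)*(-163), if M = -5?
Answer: -2608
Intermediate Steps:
f(r) = -4*r (f(r) = r - 5*r = -4*r)
f(-4)*(-163) = -4*(-4)*(-163) = 16*(-163) = -2608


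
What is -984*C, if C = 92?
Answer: -90528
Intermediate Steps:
-984*C = -984*92 = -90528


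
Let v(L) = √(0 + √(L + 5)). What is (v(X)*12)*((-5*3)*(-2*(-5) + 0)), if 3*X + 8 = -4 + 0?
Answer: -1800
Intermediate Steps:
X = -4 (X = -8/3 + (-4 + 0)/3 = -8/3 + (⅓)*(-4) = -8/3 - 4/3 = -4)
v(L) = (5 + L)^(¼) (v(L) = √(0 + √(5 + L)) = √(√(5 + L)) = (5 + L)^(¼))
(v(X)*12)*((-5*3)*(-2*(-5) + 0)) = ((5 - 4)^(¼)*12)*((-5*3)*(-2*(-5) + 0)) = (1^(¼)*12)*(-15*(10 + 0)) = (1*12)*(-15*10) = 12*(-150) = -1800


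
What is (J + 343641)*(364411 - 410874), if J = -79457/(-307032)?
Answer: -4902258300128647/307032 ≈ -1.5967e+10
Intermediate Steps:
J = 79457/307032 (J = -79457*(-1/307032) = 79457/307032 ≈ 0.25879)
(J + 343641)*(364411 - 410874) = (79457/307032 + 343641)*(364411 - 410874) = (105508862969/307032)*(-46463) = -4902258300128647/307032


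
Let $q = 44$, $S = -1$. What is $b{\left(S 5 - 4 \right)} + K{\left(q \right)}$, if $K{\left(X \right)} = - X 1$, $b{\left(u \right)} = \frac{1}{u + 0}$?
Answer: $- \frac{397}{9} \approx -44.111$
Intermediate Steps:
$b{\left(u \right)} = \frac{1}{u}$
$K{\left(X \right)} = - X$
$b{\left(S 5 - 4 \right)} + K{\left(q \right)} = \frac{1}{\left(-1\right) 5 - 4} - 44 = \frac{1}{-5 - 4} - 44 = \frac{1}{-9} - 44 = - \frac{1}{9} - 44 = - \frac{397}{9}$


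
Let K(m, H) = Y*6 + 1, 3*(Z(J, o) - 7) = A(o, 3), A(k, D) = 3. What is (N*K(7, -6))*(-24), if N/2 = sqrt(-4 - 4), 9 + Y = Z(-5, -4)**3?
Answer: -289824*I*sqrt(2) ≈ -4.0987e+5*I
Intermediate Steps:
Z(J, o) = 8 (Z(J, o) = 7 + (1/3)*3 = 7 + 1 = 8)
Y = 503 (Y = -9 + 8**3 = -9 + 512 = 503)
K(m, H) = 3019 (K(m, H) = 503*6 + 1 = 3018 + 1 = 3019)
N = 4*I*sqrt(2) (N = 2*sqrt(-4 - 4) = 2*sqrt(-8) = 2*(2*I*sqrt(2)) = 4*I*sqrt(2) ≈ 5.6569*I)
(N*K(7, -6))*(-24) = ((4*I*sqrt(2))*3019)*(-24) = (12076*I*sqrt(2))*(-24) = -289824*I*sqrt(2)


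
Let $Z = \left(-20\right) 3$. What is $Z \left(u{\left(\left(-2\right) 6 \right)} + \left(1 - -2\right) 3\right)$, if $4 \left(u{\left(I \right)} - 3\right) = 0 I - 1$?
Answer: $-705$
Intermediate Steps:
$Z = -60$
$u{\left(I \right)} = \frac{11}{4}$ ($u{\left(I \right)} = 3 + \frac{0 I - 1}{4} = 3 + \frac{0 - 1}{4} = 3 + \frac{1}{4} \left(-1\right) = 3 - \frac{1}{4} = \frac{11}{4}$)
$Z \left(u{\left(\left(-2\right) 6 \right)} + \left(1 - -2\right) 3\right) = - 60 \left(\frac{11}{4} + \left(1 - -2\right) 3\right) = - 60 \left(\frac{11}{4} + \left(1 + 2\right) 3\right) = - 60 \left(\frac{11}{4} + 3 \cdot 3\right) = - 60 \left(\frac{11}{4} + 9\right) = \left(-60\right) \frac{47}{4} = -705$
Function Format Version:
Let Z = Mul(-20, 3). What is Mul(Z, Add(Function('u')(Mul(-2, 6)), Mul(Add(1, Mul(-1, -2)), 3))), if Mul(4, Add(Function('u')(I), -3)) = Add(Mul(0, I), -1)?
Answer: -705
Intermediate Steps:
Z = -60
Function('u')(I) = Rational(11, 4) (Function('u')(I) = Add(3, Mul(Rational(1, 4), Add(Mul(0, I), -1))) = Add(3, Mul(Rational(1, 4), Add(0, -1))) = Add(3, Mul(Rational(1, 4), -1)) = Add(3, Rational(-1, 4)) = Rational(11, 4))
Mul(Z, Add(Function('u')(Mul(-2, 6)), Mul(Add(1, Mul(-1, -2)), 3))) = Mul(-60, Add(Rational(11, 4), Mul(Add(1, Mul(-1, -2)), 3))) = Mul(-60, Add(Rational(11, 4), Mul(Add(1, 2), 3))) = Mul(-60, Add(Rational(11, 4), Mul(3, 3))) = Mul(-60, Add(Rational(11, 4), 9)) = Mul(-60, Rational(47, 4)) = -705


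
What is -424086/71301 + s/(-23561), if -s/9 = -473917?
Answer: -104702898133/559974287 ≈ -186.98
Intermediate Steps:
s = 4265253 (s = -9*(-473917) = 4265253)
-424086/71301 + s/(-23561) = -424086/71301 + 4265253/(-23561) = -424086*1/71301 + 4265253*(-1/23561) = -141362/23767 - 4265253/23561 = -104702898133/559974287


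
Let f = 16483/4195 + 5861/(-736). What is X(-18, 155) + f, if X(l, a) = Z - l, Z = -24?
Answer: -30980527/3087520 ≈ -10.034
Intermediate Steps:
f = -12455407/3087520 (f = 16483*(1/4195) + 5861*(-1/736) = 16483/4195 - 5861/736 = -12455407/3087520 ≈ -4.0341)
X(l, a) = -24 - l
X(-18, 155) + f = (-24 - 1*(-18)) - 12455407/3087520 = (-24 + 18) - 12455407/3087520 = -6 - 12455407/3087520 = -30980527/3087520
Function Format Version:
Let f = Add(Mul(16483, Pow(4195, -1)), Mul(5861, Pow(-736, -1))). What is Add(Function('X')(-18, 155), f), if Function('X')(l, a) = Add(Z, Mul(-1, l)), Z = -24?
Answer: Rational(-30980527, 3087520) ≈ -10.034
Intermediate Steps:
f = Rational(-12455407, 3087520) (f = Add(Mul(16483, Rational(1, 4195)), Mul(5861, Rational(-1, 736))) = Add(Rational(16483, 4195), Rational(-5861, 736)) = Rational(-12455407, 3087520) ≈ -4.0341)
Function('X')(l, a) = Add(-24, Mul(-1, l))
Add(Function('X')(-18, 155), f) = Add(Add(-24, Mul(-1, -18)), Rational(-12455407, 3087520)) = Add(Add(-24, 18), Rational(-12455407, 3087520)) = Add(-6, Rational(-12455407, 3087520)) = Rational(-30980527, 3087520)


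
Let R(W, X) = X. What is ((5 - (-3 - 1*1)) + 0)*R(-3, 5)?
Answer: 45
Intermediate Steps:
((5 - (-3 - 1*1)) + 0)*R(-3, 5) = ((5 - (-3 - 1*1)) + 0)*5 = ((5 - (-3 - 1)) + 0)*5 = ((5 - 1*(-4)) + 0)*5 = ((5 + 4) + 0)*5 = (9 + 0)*5 = 9*5 = 45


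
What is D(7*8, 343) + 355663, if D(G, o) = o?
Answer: 356006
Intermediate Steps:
D(7*8, 343) + 355663 = 343 + 355663 = 356006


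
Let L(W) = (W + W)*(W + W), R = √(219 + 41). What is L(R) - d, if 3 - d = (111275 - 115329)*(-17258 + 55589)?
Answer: -155392837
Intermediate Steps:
R = 2*√65 (R = √260 = 2*√65 ≈ 16.125)
L(W) = 4*W² (L(W) = (2*W)*(2*W) = 4*W²)
d = 155393877 (d = 3 - (111275 - 115329)*(-17258 + 55589) = 3 - (-4054)*38331 = 3 - 1*(-155393874) = 3 + 155393874 = 155393877)
L(R) - d = 4*(2*√65)² - 1*155393877 = 4*260 - 155393877 = 1040 - 155393877 = -155392837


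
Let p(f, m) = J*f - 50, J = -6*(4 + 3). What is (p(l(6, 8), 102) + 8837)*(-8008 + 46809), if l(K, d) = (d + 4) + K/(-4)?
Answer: 323833146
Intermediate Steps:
l(K, d) = 4 + d - K/4 (l(K, d) = (4 + d) + K*(-1/4) = (4 + d) - K/4 = 4 + d - K/4)
J = -42 (J = -6*7 = -42)
p(f, m) = -50 - 42*f (p(f, m) = -42*f - 50 = -50 - 42*f)
(p(l(6, 8), 102) + 8837)*(-8008 + 46809) = ((-50 - 42*(4 + 8 - 1/4*6)) + 8837)*(-8008 + 46809) = ((-50 - 42*(4 + 8 - 3/2)) + 8837)*38801 = ((-50 - 42*21/2) + 8837)*38801 = ((-50 - 441) + 8837)*38801 = (-491 + 8837)*38801 = 8346*38801 = 323833146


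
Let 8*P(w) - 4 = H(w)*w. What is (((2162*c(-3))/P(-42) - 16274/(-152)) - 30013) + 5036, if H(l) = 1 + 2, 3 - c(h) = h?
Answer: -119240503/4636 ≈ -25721.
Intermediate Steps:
c(h) = 3 - h
H(l) = 3
P(w) = ½ + 3*w/8 (P(w) = ½ + (3*w)/8 = ½ + 3*w/8)
(((2162*c(-3))/P(-42) - 16274/(-152)) - 30013) + 5036 = (((2162*(3 - 1*(-3)))/(½ + (3/8)*(-42)) - 16274/(-152)) - 30013) + 5036 = (((2162*(3 + 3))/(½ - 63/4) - 16274*(-1/152)) - 30013) + 5036 = (((2162*6)/(-61/4) + 8137/76) - 30013) + 5036 = ((12972*(-4/61) + 8137/76) - 30013) + 5036 = ((-51888/61 + 8137/76) - 30013) + 5036 = (-3447131/4636 - 30013) + 5036 = -142587399/4636 + 5036 = -119240503/4636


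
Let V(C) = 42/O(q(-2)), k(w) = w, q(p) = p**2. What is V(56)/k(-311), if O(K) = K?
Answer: -21/622 ≈ -0.033762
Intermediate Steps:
V(C) = 21/2 (V(C) = 42/((-2)**2) = 42/4 = 42*(1/4) = 21/2)
V(56)/k(-311) = (21/2)/(-311) = (21/2)*(-1/311) = -21/622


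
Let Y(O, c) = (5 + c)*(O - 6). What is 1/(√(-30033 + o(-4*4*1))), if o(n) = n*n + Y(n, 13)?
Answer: -I*√30173/30173 ≈ -0.0057569*I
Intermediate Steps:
Y(O, c) = (-6 + O)*(5 + c) (Y(O, c) = (5 + c)*(-6 + O) = (-6 + O)*(5 + c))
o(n) = -108 + n² + 18*n (o(n) = n*n + (-30 - 6*13 + 5*n + n*13) = n² + (-30 - 78 + 5*n + 13*n) = n² + (-108 + 18*n) = -108 + n² + 18*n)
1/(√(-30033 + o(-4*4*1))) = 1/(√(-30033 + (-108 + (-4*4*1)² + 18*(-4*4*1)))) = 1/(√(-30033 + (-108 + (-16*1)² + 18*(-16*1)))) = 1/(√(-30033 + (-108 + (-16)² + 18*(-16)))) = 1/(√(-30033 + (-108 + 256 - 288))) = 1/(√(-30033 - 140)) = 1/(√(-30173)) = 1/(I*√30173) = -I*√30173/30173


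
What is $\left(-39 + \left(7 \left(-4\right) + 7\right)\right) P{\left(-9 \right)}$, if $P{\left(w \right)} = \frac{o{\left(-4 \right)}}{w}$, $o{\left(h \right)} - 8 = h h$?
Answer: $160$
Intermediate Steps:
$o{\left(h \right)} = 8 + h^{2}$ ($o{\left(h \right)} = 8 + h h = 8 + h^{2}$)
$P{\left(w \right)} = \frac{24}{w}$ ($P{\left(w \right)} = \frac{8 + \left(-4\right)^{2}}{w} = \frac{8 + 16}{w} = \frac{24}{w}$)
$\left(-39 + \left(7 \left(-4\right) + 7\right)\right) P{\left(-9 \right)} = \left(-39 + \left(7 \left(-4\right) + 7\right)\right) \frac{24}{-9} = \left(-39 + \left(-28 + 7\right)\right) 24 \left(- \frac{1}{9}\right) = \left(-39 - 21\right) \left(- \frac{8}{3}\right) = \left(-60\right) \left(- \frac{8}{3}\right) = 160$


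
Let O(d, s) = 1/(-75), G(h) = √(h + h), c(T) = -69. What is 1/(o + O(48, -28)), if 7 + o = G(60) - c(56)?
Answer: 348675/20938201 - 11250*√30/20938201 ≈ 0.013710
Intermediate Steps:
G(h) = √2*√h (G(h) = √(2*h) = √2*√h)
O(d, s) = -1/75
o = 62 + 2*√30 (o = -7 + (√2*√60 - 1*(-69)) = -7 + (√2*(2*√15) + 69) = -7 + (2*√30 + 69) = -7 + (69 + 2*√30) = 62 + 2*√30 ≈ 72.954)
1/(o + O(48, -28)) = 1/((62 + 2*√30) - 1/75) = 1/(4649/75 + 2*√30)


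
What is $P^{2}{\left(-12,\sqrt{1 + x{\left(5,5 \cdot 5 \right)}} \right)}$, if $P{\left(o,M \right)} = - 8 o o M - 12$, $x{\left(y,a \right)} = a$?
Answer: $34504848 + 27648 \sqrt{26} \approx 3.4646 \cdot 10^{7}$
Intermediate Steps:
$P{\left(o,M \right)} = -12 - 8 M o^{2}$ ($P{\left(o,M \right)} = - 8 o^{2} M - 12 = - 8 M o^{2} - 12 = -12 - 8 M o^{2}$)
$P^{2}{\left(-12,\sqrt{1 + x{\left(5,5 \cdot 5 \right)}} \right)} = \left(-12 - 8 \sqrt{1 + 5 \cdot 5} \left(-12\right)^{2}\right)^{2} = \left(-12 - 8 \sqrt{1 + 25} \cdot 144\right)^{2} = \left(-12 - 8 \sqrt{26} \cdot 144\right)^{2} = \left(-12 - 1152 \sqrt{26}\right)^{2}$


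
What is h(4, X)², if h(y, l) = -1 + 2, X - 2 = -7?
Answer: 1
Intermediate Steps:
X = -5 (X = 2 - 7 = -5)
h(y, l) = 1
h(4, X)² = 1² = 1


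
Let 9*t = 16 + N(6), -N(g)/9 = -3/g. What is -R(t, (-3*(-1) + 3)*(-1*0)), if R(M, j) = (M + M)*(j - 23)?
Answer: 943/9 ≈ 104.78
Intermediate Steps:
N(g) = 27/g (N(g) = -(-27)/g = 27/g)
t = 41/18 (t = (16 + 27/6)/9 = (16 + 27*(1/6))/9 = (16 + 9/2)/9 = (1/9)*(41/2) = 41/18 ≈ 2.2778)
R(M, j) = 2*M*(-23 + j) (R(M, j) = (2*M)*(-23 + j) = 2*M*(-23 + j))
-R(t, (-3*(-1) + 3)*(-1*0)) = -2*41*(-23 + (-3*(-1) + 3)*(-1*0))/18 = -2*41*(-23 + (3 + 3)*0)/18 = -2*41*(-23 + 6*0)/18 = -2*41*(-23 + 0)/18 = -2*41*(-23)/18 = -1*(-943/9) = 943/9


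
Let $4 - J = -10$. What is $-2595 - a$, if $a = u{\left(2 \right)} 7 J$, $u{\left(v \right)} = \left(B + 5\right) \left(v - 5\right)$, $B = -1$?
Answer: $-1419$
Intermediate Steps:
$J = 14$ ($J = 4 - -10 = 4 + 10 = 14$)
$u{\left(v \right)} = -20 + 4 v$ ($u{\left(v \right)} = \left(-1 + 5\right) \left(v - 5\right) = 4 \left(-5 + v\right) = -20 + 4 v$)
$a = -1176$ ($a = \left(-20 + 4 \cdot 2\right) 7 \cdot 14 = \left(-20 + 8\right) 7 \cdot 14 = \left(-12\right) 7 \cdot 14 = \left(-84\right) 14 = -1176$)
$-2595 - a = -2595 - -1176 = -2595 + 1176 = -1419$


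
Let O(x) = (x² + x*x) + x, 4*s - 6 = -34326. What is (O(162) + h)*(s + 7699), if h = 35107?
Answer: -77313917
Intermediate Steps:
s = -8580 (s = 3/2 + (¼)*(-34326) = 3/2 - 17163/2 = -8580)
O(x) = x + 2*x² (O(x) = (x² + x²) + x = 2*x² + x = x + 2*x²)
(O(162) + h)*(s + 7699) = (162*(1 + 2*162) + 35107)*(-8580 + 7699) = (162*(1 + 324) + 35107)*(-881) = (162*325 + 35107)*(-881) = (52650 + 35107)*(-881) = 87757*(-881) = -77313917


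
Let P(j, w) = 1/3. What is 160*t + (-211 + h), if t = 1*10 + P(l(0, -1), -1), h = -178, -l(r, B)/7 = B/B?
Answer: 3793/3 ≈ 1264.3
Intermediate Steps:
l(r, B) = -7 (l(r, B) = -7*B/B = -7*1 = -7)
P(j, w) = ⅓
t = 31/3 (t = 1*10 + ⅓ = 10 + ⅓ = 31/3 ≈ 10.333)
160*t + (-211 + h) = 160*(31/3) + (-211 - 178) = 4960/3 - 389 = 3793/3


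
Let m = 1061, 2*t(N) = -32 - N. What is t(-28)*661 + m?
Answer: -261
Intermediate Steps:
t(N) = -16 - N/2 (t(N) = (-32 - N)/2 = -16 - N/2)
t(-28)*661 + m = (-16 - 1/2*(-28))*661 + 1061 = (-16 + 14)*661 + 1061 = -2*661 + 1061 = -1322 + 1061 = -261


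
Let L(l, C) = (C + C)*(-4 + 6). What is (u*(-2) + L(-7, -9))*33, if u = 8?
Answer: -1716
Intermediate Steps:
L(l, C) = 4*C (L(l, C) = (2*C)*2 = 4*C)
(u*(-2) + L(-7, -9))*33 = (8*(-2) + 4*(-9))*33 = (-16 - 36)*33 = -52*33 = -1716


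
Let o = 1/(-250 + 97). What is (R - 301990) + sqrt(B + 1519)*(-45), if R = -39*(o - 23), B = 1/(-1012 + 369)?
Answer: -15355730/51 - 270*sqrt(17445233)/643 ≈ -3.0285e+5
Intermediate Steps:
B = -1/643 (B = 1/(-643) = -1/643 ≈ -0.0015552)
o = -1/153 (o = 1/(-153) = -1/153 ≈ -0.0065359)
R = 45760/51 (R = -39*(-1/153 - 23) = -39*(-3520/153) = 45760/51 ≈ 897.25)
(R - 301990) + sqrt(B + 1519)*(-45) = (45760/51 - 301990) + sqrt(-1/643 + 1519)*(-45) = -15355730/51 + sqrt(976716/643)*(-45) = -15355730/51 + (6*sqrt(17445233)/643)*(-45) = -15355730/51 - 270*sqrt(17445233)/643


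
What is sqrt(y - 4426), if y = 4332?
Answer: I*sqrt(94) ≈ 9.6954*I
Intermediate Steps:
sqrt(y - 4426) = sqrt(4332 - 4426) = sqrt(-94) = I*sqrt(94)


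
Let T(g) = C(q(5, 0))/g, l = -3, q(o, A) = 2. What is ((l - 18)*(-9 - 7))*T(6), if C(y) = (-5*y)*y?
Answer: -1120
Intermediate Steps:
C(y) = -5*y²
T(g) = -20/g (T(g) = (-5*2²)/g = (-5*4)/g = -20/g)
((l - 18)*(-9 - 7))*T(6) = ((-3 - 18)*(-9 - 7))*(-20/6) = (-21*(-16))*(-20*⅙) = 336*(-10/3) = -1120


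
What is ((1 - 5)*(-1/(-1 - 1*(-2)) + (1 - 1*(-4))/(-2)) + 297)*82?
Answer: 25502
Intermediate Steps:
((1 - 5)*(-1/(-1 - 1*(-2)) + (1 - 1*(-4))/(-2)) + 297)*82 = (-4*(-1/(-1 + 2) + (1 + 4)*(-1/2)) + 297)*82 = (-4*(-1/1 + 5*(-1/2)) + 297)*82 = (-4*(-1*1 - 5/2) + 297)*82 = (-4*(-1 - 5/2) + 297)*82 = (-4*(-7/2) + 297)*82 = (14 + 297)*82 = 311*82 = 25502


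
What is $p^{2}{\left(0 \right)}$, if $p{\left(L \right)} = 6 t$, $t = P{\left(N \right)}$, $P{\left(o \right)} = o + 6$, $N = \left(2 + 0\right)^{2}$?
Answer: $3600$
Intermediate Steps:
$N = 4$ ($N = 2^{2} = 4$)
$P{\left(o \right)} = 6 + o$
$t = 10$ ($t = 6 + 4 = 10$)
$p{\left(L \right)} = 60$ ($p{\left(L \right)} = 6 \cdot 10 = 60$)
$p^{2}{\left(0 \right)} = 60^{2} = 3600$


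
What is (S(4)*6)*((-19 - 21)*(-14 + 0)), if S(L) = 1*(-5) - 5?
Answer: -33600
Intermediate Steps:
S(L) = -10 (S(L) = -5 - 5 = -10)
(S(4)*6)*((-19 - 21)*(-14 + 0)) = (-10*6)*((-19 - 21)*(-14 + 0)) = -(-2400)*(-14) = -60*560 = -33600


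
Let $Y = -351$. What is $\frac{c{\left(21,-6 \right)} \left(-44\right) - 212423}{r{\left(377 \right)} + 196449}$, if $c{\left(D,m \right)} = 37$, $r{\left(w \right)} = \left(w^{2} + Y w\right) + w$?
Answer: $- \frac{214051}{206628} \approx -1.0359$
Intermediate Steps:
$r{\left(w \right)} = w^{2} - 350 w$ ($r{\left(w \right)} = \left(w^{2} - 351 w\right) + w = w^{2} - 350 w$)
$\frac{c{\left(21,-6 \right)} \left(-44\right) - 212423}{r{\left(377 \right)} + 196449} = \frac{37 \left(-44\right) - 212423}{377 \left(-350 + 377\right) + 196449} = \frac{-1628 - 212423}{377 \cdot 27 + 196449} = - \frac{214051}{10179 + 196449} = - \frac{214051}{206628}$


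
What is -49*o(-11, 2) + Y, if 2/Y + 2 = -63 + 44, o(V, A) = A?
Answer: -2060/21 ≈ -98.095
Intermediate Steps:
Y = -2/21 (Y = 2/(-2 + (-63 + 44)) = 2/(-2 - 19) = 2/(-21) = 2*(-1/21) = -2/21 ≈ -0.095238)
-49*o(-11, 2) + Y = -49*2 - 2/21 = -98 - 2/21 = -2060/21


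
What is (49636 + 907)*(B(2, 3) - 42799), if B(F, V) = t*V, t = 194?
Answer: -2133773831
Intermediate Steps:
B(F, V) = 194*V
(49636 + 907)*(B(2, 3) - 42799) = (49636 + 907)*(194*3 - 42799) = 50543*(582 - 42799) = 50543*(-42217) = -2133773831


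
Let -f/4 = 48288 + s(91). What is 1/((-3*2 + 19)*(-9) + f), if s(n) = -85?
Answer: -1/192929 ≈ -5.1833e-6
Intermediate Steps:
f = -192812 (f = -4*(48288 - 85) = -4*48203 = -192812)
1/((-3*2 + 19)*(-9) + f) = 1/((-3*2 + 19)*(-9) - 192812) = 1/((-6 + 19)*(-9) - 192812) = 1/(13*(-9) - 192812) = 1/(-117 - 192812) = 1/(-192929) = -1/192929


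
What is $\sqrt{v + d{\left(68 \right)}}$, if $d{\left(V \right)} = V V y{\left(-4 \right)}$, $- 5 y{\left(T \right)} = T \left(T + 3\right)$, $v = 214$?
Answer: $\frac{i \sqrt{87130}}{5} \approx 59.036 i$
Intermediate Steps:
$y{\left(T \right)} = - \frac{T \left(3 + T\right)}{5}$ ($y{\left(T \right)} = - \frac{T \left(T + 3\right)}{5} = - \frac{T \left(3 + T\right)}{5}$)
$d{\left(V \right)} = - \frac{4 V^{2}}{5}$ ($d{\left(V \right)} = V V \left(\left(- \frac{1}{5}\right) \left(-4\right) \left(3 - 4\right)\right) = V^{2} \left(\left(- \frac{1}{5}\right) \left(-4\right) \left(-1\right)\right) = V^{2} \left(- \frac{4}{5}\right) = - \frac{4 V^{2}}{5}$)
$\sqrt{v + d{\left(68 \right)}} = \sqrt{214 - \frac{4 \cdot 68^{2}}{5}} = \sqrt{214 - \frac{18496}{5}} = \sqrt{- \frac{17426}{5}} = \frac{i \sqrt{87130}}{5}$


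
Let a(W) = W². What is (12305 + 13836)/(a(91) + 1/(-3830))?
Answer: 100120030/31716229 ≈ 3.1567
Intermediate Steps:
(12305 + 13836)/(a(91) + 1/(-3830)) = (12305 + 13836)/(91² + 1/(-3830)) = 26141/(8281 - 1/3830) = 26141/(31716229/3830) = 26141*(3830/31716229) = 100120030/31716229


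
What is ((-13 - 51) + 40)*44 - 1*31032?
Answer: -32088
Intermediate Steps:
((-13 - 51) + 40)*44 - 1*31032 = (-64 + 40)*44 - 31032 = -24*44 - 31032 = -1056 - 31032 = -32088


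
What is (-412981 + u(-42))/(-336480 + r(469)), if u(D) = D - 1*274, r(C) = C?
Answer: 413297/336011 ≈ 1.2300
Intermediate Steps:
u(D) = -274 + D (u(D) = D - 274 = -274 + D)
(-412981 + u(-42))/(-336480 + r(469)) = (-412981 + (-274 - 42))/(-336480 + 469) = (-412981 - 316)/(-336011) = -413297*(-1/336011) = 413297/336011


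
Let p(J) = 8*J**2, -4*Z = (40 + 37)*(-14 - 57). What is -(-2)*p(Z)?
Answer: 29888089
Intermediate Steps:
Z = 5467/4 (Z = -(40 + 37)*(-14 - 57)/4 = -77*(-71)/4 = -1/4*(-5467) = 5467/4 ≈ 1366.8)
-(-2)*p(Z) = -(-2)*8*(5467/4)**2 = -(-2)*8*(29888089/16) = -(-2)*29888089/2 = -1*(-29888089) = 29888089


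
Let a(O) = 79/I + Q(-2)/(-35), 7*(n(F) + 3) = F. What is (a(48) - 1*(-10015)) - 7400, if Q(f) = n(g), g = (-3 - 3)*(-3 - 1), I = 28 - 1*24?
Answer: 2582043/980 ≈ 2634.7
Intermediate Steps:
I = 4 (I = 28 - 24 = 4)
g = 24 (g = -6*(-4) = 24)
n(F) = -3 + F/7
Q(f) = 3/7 (Q(f) = -3 + (1/7)*24 = -3 + 24/7 = 3/7)
a(O) = 19343/980 (a(O) = 79/4 + (3/7)/(-35) = 79*(1/4) + (3/7)*(-1/35) = 79/4 - 3/245 = 19343/980)
(a(48) - 1*(-10015)) - 7400 = (19343/980 - 1*(-10015)) - 7400 = (19343/980 + 10015) - 7400 = 9834043/980 - 7400 = 2582043/980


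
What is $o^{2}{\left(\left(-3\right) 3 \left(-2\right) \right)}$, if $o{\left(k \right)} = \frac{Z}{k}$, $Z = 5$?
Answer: $\frac{25}{324} \approx 0.07716$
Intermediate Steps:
$o{\left(k \right)} = \frac{5}{k}$
$o^{2}{\left(\left(-3\right) 3 \left(-2\right) \right)} = \left(\frac{5}{\left(-3\right) 3 \left(-2\right)}\right)^{2} = \left(\frac{5}{\left(-9\right) \left(-2\right)}\right)^{2} = \left(\frac{5}{18}\right)^{2} = \frac{25}{324}$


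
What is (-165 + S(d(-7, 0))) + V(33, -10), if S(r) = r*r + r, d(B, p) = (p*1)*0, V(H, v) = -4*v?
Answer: -125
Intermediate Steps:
d(B, p) = 0 (d(B, p) = p*0 = 0)
S(r) = r + r² (S(r) = r² + r = r + r²)
(-165 + S(d(-7, 0))) + V(33, -10) = (-165 + 0*(1 + 0)) - 4*(-10) = (-165 + 0*1) + 40 = (-165 + 0) + 40 = -165 + 40 = -125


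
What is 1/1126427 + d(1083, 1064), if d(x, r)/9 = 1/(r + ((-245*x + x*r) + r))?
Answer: 11026948/1001511877835 ≈ 1.1010e-5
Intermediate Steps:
d(x, r) = 9/(-245*x + 2*r + r*x) (d(x, r) = 9/(r + ((-245*x + x*r) + r)) = 9/(r + ((-245*x + r*x) + r)) = 9/(r + (r - 245*x + r*x)) = 9/(-245*x + 2*r + r*x))
1/1126427 + d(1083, 1064) = 1/1126427 + 9/(-245*1083 + 2*1064 + 1064*1083) = 1/1126427 + 9/(-265335 + 2128 + 1152312) = 1/1126427 + 9/889105 = 11026948/1001511877835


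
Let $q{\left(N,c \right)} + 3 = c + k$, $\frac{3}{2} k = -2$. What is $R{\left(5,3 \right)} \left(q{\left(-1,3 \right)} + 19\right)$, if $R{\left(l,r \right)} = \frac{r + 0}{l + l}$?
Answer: $\frac{53}{10} \approx 5.3$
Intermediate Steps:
$k = - \frac{4}{3}$ ($k = \frac{2}{3} \left(-2\right) = - \frac{4}{3} \approx -1.3333$)
$R{\left(l,r \right)} = \frac{r}{2 l}$
$q{\left(N,c \right)} = - \frac{13}{3} + c$ ($q{\left(N,c \right)} = -3 + \left(c - \frac{4}{3}\right) = -3 + \left(- \frac{4}{3} + c\right) = - \frac{13}{3} + c$)
$R{\left(5,3 \right)} \left(q{\left(-1,3 \right)} + 19\right) = \frac{1}{2} \cdot 3 \cdot \frac{1}{5} \left(\left(- \frac{13}{3} + 3\right) + 19\right) = \frac{1}{2} \cdot 3 \cdot \frac{1}{5} \left(- \frac{4}{3} + 19\right) = \frac{3}{10} \cdot \frac{53}{3} = \frac{53}{10}$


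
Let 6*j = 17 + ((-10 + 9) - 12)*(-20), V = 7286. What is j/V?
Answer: 277/43716 ≈ 0.0063364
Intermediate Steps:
j = 277/6 (j = (17 + ((-10 + 9) - 12)*(-20))/6 = (17 + (-1 - 12)*(-20))/6 = (17 - 13*(-20))/6 = (17 + 260)/6 = (⅙)*277 = 277/6 ≈ 46.167)
j/V = (277/6)/7286 = (277/6)*(1/7286) = 277/43716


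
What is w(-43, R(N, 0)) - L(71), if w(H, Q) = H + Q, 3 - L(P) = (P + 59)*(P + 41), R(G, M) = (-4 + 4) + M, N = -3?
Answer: 14514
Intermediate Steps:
R(G, M) = M (R(G, M) = 0 + M = M)
L(P) = 3 - (41 + P)*(59 + P) (L(P) = 3 - (P + 59)*(P + 41) = 3 - (59 + P)*(41 + P) = 3 - (41 + P)*(59 + P))
w(-43, R(N, 0)) - L(71) = (-43 + 0) - (-2416 - 1*71² - 100*71) = -43 - (-2416 - 1*5041 - 7100) = -43 - (-2416 - 5041 - 7100) = -43 - 1*(-14557) = -43 + 14557 = 14514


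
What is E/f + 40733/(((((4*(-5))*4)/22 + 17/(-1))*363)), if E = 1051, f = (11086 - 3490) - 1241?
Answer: -22816834/4327755 ≈ -5.2722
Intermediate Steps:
f = 6355 (f = 7596 - 1241 = 6355)
E/f + 40733/(((((4*(-5))*4)/22 + 17/(-1))*363)) = 1051/6355 + 40733/(((((4*(-5))*4)/22 + 17/(-1))*363)) = 1051*(1/6355) + 40733/(((-20*4*(1/22) + 17*(-1))*363)) = 1051/6355 + 40733/(((-80*1/22 - 17)*363)) = 1051/6355 + 40733/(((-40/11 - 17)*363)) = 1051/6355 + 40733/((-227/11*363)) = 1051/6355 + 40733/(-7491) = 1051/6355 + 40733*(-1/7491) = 1051/6355 - 3703/681 = -22816834/4327755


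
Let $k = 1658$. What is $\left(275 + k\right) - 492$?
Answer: $1441$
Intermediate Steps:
$\left(275 + k\right) - 492 = \left(275 + 1658\right) - 492 = 1933 - 492 = 1441$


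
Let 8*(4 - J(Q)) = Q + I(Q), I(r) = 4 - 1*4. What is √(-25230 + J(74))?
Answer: I*√100941/2 ≈ 158.86*I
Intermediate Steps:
I(r) = 0 (I(r) = 4 - 4 = 0)
J(Q) = 4 - Q/8 (J(Q) = 4 - (Q + 0)/8 = 4 - Q/8)
√(-25230 + J(74)) = √(-25230 + (4 - ⅛*74)) = √(-25230 + (4 - 37/4)) = √(-25230 - 21/4) = √(-100941/4) = I*√100941/2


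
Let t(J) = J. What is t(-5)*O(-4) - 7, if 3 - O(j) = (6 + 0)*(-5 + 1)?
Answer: -142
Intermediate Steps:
O(j) = 27 (O(j) = 3 - (6 + 0)*(-5 + 1) = 3 - 6*(-4) = 3 - 1*(-24) = 3 + 24 = 27)
t(-5)*O(-4) - 7 = -5*27 - 7 = -135 - 7 = -142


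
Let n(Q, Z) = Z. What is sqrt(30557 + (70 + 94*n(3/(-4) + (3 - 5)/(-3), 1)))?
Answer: sqrt(30721) ≈ 175.27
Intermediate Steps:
sqrt(30557 + (70 + 94*n(3/(-4) + (3 - 5)/(-3), 1))) = sqrt(30557 + (70 + 94*1)) = sqrt(30557 + (70 + 94)) = sqrt(30557 + 164) = sqrt(30721)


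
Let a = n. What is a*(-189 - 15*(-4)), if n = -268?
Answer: 34572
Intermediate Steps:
a = -268
a*(-189 - 15*(-4)) = -268*(-189 - 15*(-4)) = -268*(-189 + 60) = -268*(-129) = 34572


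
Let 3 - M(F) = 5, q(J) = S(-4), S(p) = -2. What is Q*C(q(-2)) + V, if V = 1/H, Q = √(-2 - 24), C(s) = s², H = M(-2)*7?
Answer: -1/14 + 4*I*√26 ≈ -0.071429 + 20.396*I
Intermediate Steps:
q(J) = -2
M(F) = -2 (M(F) = 3 - 1*5 = 3 - 5 = -2)
H = -14 (H = -2*7 = -14)
Q = I*√26 (Q = √(-26) = I*√26 ≈ 5.099*I)
V = -1/14 (V = 1/(-14) = -1/14 ≈ -0.071429)
Q*C(q(-2)) + V = (I*√26)*(-2)² - 1/14 = (I*√26)*4 - 1/14 = 4*I*√26 - 1/14 = -1/14 + 4*I*√26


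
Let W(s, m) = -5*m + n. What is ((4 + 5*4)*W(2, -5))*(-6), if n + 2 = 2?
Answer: -3600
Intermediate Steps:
n = 0 (n = -2 + 2 = 0)
W(s, m) = -5*m (W(s, m) = -5*m + 0 = -5*m)
((4 + 5*4)*W(2, -5))*(-6) = ((4 + 5*4)*(-5*(-5)))*(-6) = ((4 + 20)*25)*(-6) = (24*25)*(-6) = 600*(-6) = -3600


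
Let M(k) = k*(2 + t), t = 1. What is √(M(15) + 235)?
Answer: 2*√70 ≈ 16.733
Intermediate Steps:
M(k) = 3*k (M(k) = k*(2 + 1) = k*3 = 3*k)
√(M(15) + 235) = √(3*15 + 235) = √(45 + 235) = √280 = 2*√70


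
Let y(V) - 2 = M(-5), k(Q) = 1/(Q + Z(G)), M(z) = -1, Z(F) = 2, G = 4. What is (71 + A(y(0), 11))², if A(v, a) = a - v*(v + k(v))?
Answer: 58564/9 ≈ 6507.1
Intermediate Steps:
k(Q) = 1/(2 + Q) (k(Q) = 1/(Q + 2) = 1/(2 + Q))
y(V) = 1 (y(V) = 2 - 1 = 1)
A(v, a) = a - v*(v + 1/(2 + v))
(71 + A(y(0), 11))² = (71 + (-1*1 + (2 + 1)*(11 - 1*1²))/(2 + 1))² = (71 + (-1 + 3*(11 - 1*1))/3)² = (71 + (-1 + 3*(11 - 1))/3)² = (71 + (-1 + 3*10)/3)² = (71 + (-1 + 30)/3)² = (71 + (⅓)*29)² = (71 + 29/3)² = (242/3)² = 58564/9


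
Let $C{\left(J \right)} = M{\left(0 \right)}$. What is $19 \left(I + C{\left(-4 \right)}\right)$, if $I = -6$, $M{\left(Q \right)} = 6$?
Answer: $0$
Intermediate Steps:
$C{\left(J \right)} = 6$
$19 \left(I + C{\left(-4 \right)}\right) = 19 \left(-6 + 6\right) = 19 \cdot 0 = 0$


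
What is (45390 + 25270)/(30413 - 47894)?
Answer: -70660/17481 ≈ -4.0421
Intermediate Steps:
(45390 + 25270)/(30413 - 47894) = 70660/(-17481) = 70660*(-1/17481) = -70660/17481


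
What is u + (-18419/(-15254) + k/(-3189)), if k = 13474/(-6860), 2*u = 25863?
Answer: 1078926502458299/83426185290 ≈ 12933.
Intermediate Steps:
u = 25863/2 (u = (½)*25863 = 25863/2 ≈ 12932.)
k = -6737/3430 (k = 13474*(-1/6860) = -6737/3430 ≈ -1.9641)
u + (-18419/(-15254) + k/(-3189)) = 25863/2 + (-18419/(-15254) - 6737/3430/(-3189)) = 25863/2 + (-18419*(-1/15254) - 6737/3430*(-1/3189)) = 25863/2 + (18419/15254 + 6737/10938270) = 25863/2 + 50393690332/41713092645 = 1078926502458299/83426185290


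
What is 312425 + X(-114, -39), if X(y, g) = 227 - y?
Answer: 312766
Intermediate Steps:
312425 + X(-114, -39) = 312425 + (227 - 1*(-114)) = 312425 + (227 + 114) = 312425 + 341 = 312766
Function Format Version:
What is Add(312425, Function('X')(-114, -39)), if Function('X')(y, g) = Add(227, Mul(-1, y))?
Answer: 312766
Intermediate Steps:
Add(312425, Function('X')(-114, -39)) = Add(312425, Add(227, Mul(-1, -114))) = Add(312425, Add(227, 114)) = Add(312425, 341) = 312766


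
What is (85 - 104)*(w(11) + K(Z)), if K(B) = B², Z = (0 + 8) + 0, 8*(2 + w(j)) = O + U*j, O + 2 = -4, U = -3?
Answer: -8683/8 ≈ -1085.4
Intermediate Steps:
O = -6 (O = -2 - 4 = -6)
w(j) = -11/4 - 3*j/8 (w(j) = -2 + (-6 - 3*j)/8 = -2 + (-¾ - 3*j/8) = -11/4 - 3*j/8)
Z = 8 (Z = 8 + 0 = 8)
(85 - 104)*(w(11) + K(Z)) = (85 - 104)*((-11/4 - 3/8*11) + 8²) = -19*((-11/4 - 33/8) + 64) = -19*(-55/8 + 64) = -19*457/8 = -8683/8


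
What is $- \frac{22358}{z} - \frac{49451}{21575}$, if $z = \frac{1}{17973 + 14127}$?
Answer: $- \frac{15484200634451}{21575} \approx -7.1769 \cdot 10^{8}$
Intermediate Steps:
$z = \frac{1}{32100} \approx 3.1153 \cdot 10^{-5}$
$- \frac{22358}{z} - \frac{49451}{21575} = - 22358 \frac{1}{\frac{1}{32100}} - \frac{49451}{21575} = \left(-22358\right) 32100 - \frac{49451}{21575} = -717691800 - \frac{49451}{21575} = - \frac{15484200634451}{21575}$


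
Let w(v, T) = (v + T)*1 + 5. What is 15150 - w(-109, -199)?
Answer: 15453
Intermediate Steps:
w(v, T) = 5 + T + v (w(v, T) = (T + v)*1 + 5 = (T + v) + 5 = 5 + T + v)
15150 - w(-109, -199) = 15150 - (5 - 199 - 109) = 15150 - 1*(-303) = 15150 + 303 = 15453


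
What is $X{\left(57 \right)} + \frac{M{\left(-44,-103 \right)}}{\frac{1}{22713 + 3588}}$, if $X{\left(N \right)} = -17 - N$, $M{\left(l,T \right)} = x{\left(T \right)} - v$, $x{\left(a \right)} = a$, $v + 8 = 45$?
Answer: $-3682214$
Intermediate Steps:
$v = 37$ ($v = -8 + 45 = 37$)
$M{\left(l,T \right)} = -37 + T$ ($M{\left(l,T \right)} = T - 37 = -37 + T$)
$X{\left(57 \right)} + \frac{M{\left(-44,-103 \right)}}{\frac{1}{22713 + 3588}} = \left(-17 - 57\right) + \frac{-37 - 103}{\frac{1}{22713 + 3588}} = \left(-17 - 57\right) - \frac{140}{\frac{1}{26301}} = -74 - 140 \frac{1}{\frac{1}{26301}} = -74 - 3682140 = -3682214$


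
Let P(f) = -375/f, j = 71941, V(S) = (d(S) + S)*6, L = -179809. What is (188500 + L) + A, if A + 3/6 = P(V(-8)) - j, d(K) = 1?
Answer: -442691/7 ≈ -63242.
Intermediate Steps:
V(S) = 6 + 6*S (V(S) = (1 + S)*6 = 6 + 6*S)
A = -503528/7 (A = -½ + (-375/(6 + 6*(-8)) - 1*71941) = -½ + (-375/(6 - 48) - 71941) = -½ + (-375/(-42) - 71941) = -½ + (-375*(-1/42) - 71941) = -½ + (125/14 - 71941) = -½ - 1007049/14 = -503528/7 ≈ -71933.)
(188500 + L) + A = (188500 - 179809) - 503528/7 = 8691 - 503528/7 = -442691/7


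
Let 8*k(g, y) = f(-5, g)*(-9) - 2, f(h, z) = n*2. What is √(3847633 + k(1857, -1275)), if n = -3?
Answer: 3*√1710062/2 ≈ 1961.5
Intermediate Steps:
f(h, z) = -6 (f(h, z) = -3*2 = -6)
k(g, y) = 13/2 (k(g, y) = (-6*(-9) - 2)/8 = (54 - 2)/8 = (⅛)*52 = 13/2)
√(3847633 + k(1857, -1275)) = √(3847633 + 13/2) = √(7695279/2) = 3*√1710062/2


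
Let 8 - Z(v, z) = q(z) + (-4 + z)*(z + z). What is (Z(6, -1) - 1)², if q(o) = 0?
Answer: 9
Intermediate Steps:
Z(v, z) = 8 - 2*z*(-4 + z) (Z(v, z) = 8 - (0 + (-4 + z)*(z + z)) = 8 - (0 + (-4 + z)*(2*z)) = 8 - (0 + 2*z*(-4 + z)) = 8 - 2*z*(-4 + z))
(Z(6, -1) - 1)² = ((8 - 2*(-1)² + 8*(-1)) - 1)² = ((8 - 2*1 - 8) - 1)² = ((8 - 2 - 8) - 1)² = (-2 - 1)² = (-3)² = 9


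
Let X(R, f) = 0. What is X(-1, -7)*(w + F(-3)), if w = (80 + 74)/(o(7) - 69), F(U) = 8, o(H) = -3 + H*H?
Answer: 0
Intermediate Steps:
o(H) = -3 + H²
w = -154/23 (w = (80 + 74)/((-3 + 7²) - 69) = 154/((-3 + 49) - 69) = 154/(46 - 69) = 154/(-23) = 154*(-1/23) = -154/23 ≈ -6.6956)
X(-1, -7)*(w + F(-3)) = 0*(-154/23 + 8) = 0*(30/23) = 0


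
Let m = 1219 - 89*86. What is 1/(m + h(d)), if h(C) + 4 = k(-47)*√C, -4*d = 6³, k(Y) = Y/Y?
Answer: -6439/41460775 - 3*I*√6/41460775 ≈ -0.0001553 - 1.7724e-7*I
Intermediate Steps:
k(Y) = 1
m = -6435 (m = 1219 - 7654 = -6435)
d = -54 (d = -¼*6³ = -¼*216 = -54)
h(C) = -4 + √C (h(C) = -4 + 1*√C = -4 + √C)
1/(m + h(d)) = 1/(-6435 + (-4 + √(-54))) = 1/(-6435 + (-4 + 3*I*√6)) = 1/(-6439 + 3*I*√6)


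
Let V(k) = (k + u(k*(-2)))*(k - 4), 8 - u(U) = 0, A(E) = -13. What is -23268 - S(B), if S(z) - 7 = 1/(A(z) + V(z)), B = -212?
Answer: -1025287026/44051 ≈ -23275.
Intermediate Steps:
u(U) = 8 (u(U) = 8 - 1*0 = 8 + 0 = 8)
V(k) = (-4 + k)*(8 + k) (V(k) = (k + 8)*(k - 4) = (8 + k)*(-4 + k) = (-4 + k)*(8 + k))
S(z) = 7 + 1/(-45 + z² + 4*z) (S(z) = 7 + 1/(-13 + (-32 + z² + 4*z)) = 7 + 1/(-45 + z² + 4*z))
-23268 - S(B) = -23268 - (-314 + 7*(-212)² + 28*(-212))/(-45 + (-212)² + 4*(-212)) = -23268 - (-314 + 7*44944 - 5936)/(-45 + 44944 - 848) = -23268 - (-314 + 314608 - 5936)/44051 = -23268 - 308358/44051 = -1025287026/44051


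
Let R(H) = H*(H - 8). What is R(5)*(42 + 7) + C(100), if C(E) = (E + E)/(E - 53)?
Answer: -34345/47 ≈ -730.74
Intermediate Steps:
C(E) = 2*E/(-53 + E) (C(E) = (2*E)/(-53 + E) = 2*E/(-53 + E))
R(H) = H*(-8 + H)
R(5)*(42 + 7) + C(100) = (5*(-8 + 5))*(42 + 7) + 2*100/(-53 + 100) = (5*(-3))*49 + 2*100/47 = -15*49 + 2*100*(1/47) = -735 + 200/47 = -34345/47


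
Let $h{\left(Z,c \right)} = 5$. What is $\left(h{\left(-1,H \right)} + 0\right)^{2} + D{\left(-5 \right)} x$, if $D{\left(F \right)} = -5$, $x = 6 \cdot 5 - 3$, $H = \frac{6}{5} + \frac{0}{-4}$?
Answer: $-110$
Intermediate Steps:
$H = \frac{6}{5}$ ($H = 6 \cdot \frac{1}{5} + 0 \left(- \frac{1}{4}\right) = \frac{6}{5} + 0 = \frac{6}{5} \approx 1.2$)
$x = 27$ ($x = 30 - 3 = 27$)
$\left(h{\left(-1,H \right)} + 0\right)^{2} + D{\left(-5 \right)} x = \left(5 + 0\right)^{2} - 135 = 5^{2} - 135 = 25 - 135 = -110$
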